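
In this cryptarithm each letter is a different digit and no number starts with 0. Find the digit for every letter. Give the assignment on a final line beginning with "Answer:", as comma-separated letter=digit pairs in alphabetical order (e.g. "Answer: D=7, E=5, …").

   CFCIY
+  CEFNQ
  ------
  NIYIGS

Step 1. [N] N is the leading digit of a 6-digit sum of two 5-digit numbers; the final carry is exactly 1 ⇒ N=1.
Step 2. [col 1: Y + Q ≡ S (mod 10)] several values work for Q in column 1 (Y + Q ≡ S (mod 10), carry-in 0); try Q=8. So Q=8.
Step 3. [col 1: Y + Q ≡ S (mod 10)] column 1 (Y + Q ≡ S (mod 10), carry-in 0) doesn't pin S yet; pick S=0 and continue ⇒ S=0.
Step 4. [col 1: Y + Q ≡ S (mod 10)] column 1: given Q=8, S=0, carry-in 0, and digits 0,1,8 already taken and all letters distinct, Y+Q≡S (mod 10) forces Y=2, so Y=2.
Step 5. [col 2: I + N ≡ G (mod 10)] no forcing yet in column 2 (carry-in 1); I=3 is free and consistent — try it. So I=3.
Step 6. [col 2: I + N ≡ G (mod 10)] column 2: given I=3, N=1, carry-in 1, and digits 0,1,2,3,8 already taken and all letters distinct, I+N≡G (mod 10) forces G=5, so G=5.
Step 7. [col 3: C + F ≡ I (mod 10)] column 3 (C + F ≡ I (mod 10), carry-in 0) doesn't pin C yet; pick C=6 and continue ⇒ C=6.
Step 8. [col 3: C + F ≡ I (mod 10)] column 3: given C=6, I=3, carry-in 0, and digits 0,1,2,3,5,6,8 already taken and all letters distinct, C+F≡I (mod 10) forces F=7. So F=7.
Step 9. [col 4: F + E ≡ Y (mod 10)] from column 4 (F=7, Y=2, carry-in 1, digits 0,1,2,3,5,6,7,8 already taken and all letters distinct): E must equal 4, so E=4.

Answer: C=6, E=4, F=7, G=5, I=3, N=1, Q=8, S=0, Y=2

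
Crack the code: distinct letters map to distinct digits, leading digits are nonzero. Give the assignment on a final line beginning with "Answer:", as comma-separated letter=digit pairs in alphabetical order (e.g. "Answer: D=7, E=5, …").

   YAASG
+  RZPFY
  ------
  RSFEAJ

Step 1. [R] R is the leading digit of a 6-digit sum of two 5-digit numbers; the final carry is exactly 1, so R=1.
Step 2. [col 1: G + Y ≡ J (mod 10)] several values work for G in column 1 (G + Y ≡ J (mod 10), carry-in 0); try G=7. So G=7.
Step 3. [col 1: G + Y ≡ J (mod 10)] no forcing yet in column 1 (carry-in 0); Y=8 is free and consistent — try it. So Y=8.
Step 4. [col 1: G + Y ≡ J (mod 10)] from column 1 (G=7, Y=8, carry-in 0, digits 1,7,8 already taken and all letters distinct): J must equal 5 ⇒ J=5.
Step 5. [col 2: S + F ≡ A (mod 10)] column 2 (S + F ≡ A (mod 10), carry-in 1) doesn't pin A yet; pick A=4 and continue ⇒ A=4.
Step 6. [col 2: S + F ≡ A (mod 10)] column 2 (S + F ≡ A (mod 10), carry-in 1) doesn't pin F yet; pick F=3 and continue, so F=3.
Step 7. [col 2: S + F ≡ A (mod 10)] column 2: given F=3, A=4, carry-in 1, and digits 1,3,4,5,7,8 already taken and all letters distinct, S+F≡A (mod 10) forces S=0 ⇒ S=0.
Step 8. [col 3: A + P ≡ E (mod 10)] column 3 reads A+P+carry(0)=E with A=4; with digits 0,1,3,4,5,7,8 already taken and all letters distinct, the only value for P is 2 ⇒ P=2.
Step 9. [col 3: A + P ≡ E (mod 10)] from column 3 (A=4, P=2, carry-in 0, digits 0,1,2,3,4,5,7,8 already taken and all letters distinct): E must equal 6, so E=6.
Step 10. [col 4: A + Z ≡ F (mod 10)] in column 4 we have A+Z≡F with carry-in 0; given A=4, F=3 and digits 0,1,2,3,4,5,6,7,8 already taken and all letters distinct, that pins Z to 9. So Z=9.

Answer: A=4, E=6, F=3, G=7, J=5, P=2, R=1, S=0, Y=8, Z=9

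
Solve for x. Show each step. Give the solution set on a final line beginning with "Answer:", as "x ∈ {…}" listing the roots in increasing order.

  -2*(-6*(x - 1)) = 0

Step 1. [-2*(-6*(x - 1)) = 0] LHS = -2·(…); ÷-2 both sides, so div: -6*(x - 1) = 0.
Step 2. [-6*(x - 1) = 0] -6·(inner) — divide through by -6. So div: x - 1 = 0.
Step 3. [x - 1 = 0] the outer -1 inverts by adding 1 ⇒ sub: x = 1.

Answer: x ∈ {1}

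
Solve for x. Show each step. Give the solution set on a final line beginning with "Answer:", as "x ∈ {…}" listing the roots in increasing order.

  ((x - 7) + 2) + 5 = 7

Step 1. [((x - 7) + 2) + 5 = 7] subtract 5: x sits inside (… + 5) ⇒ sub: (x - 7) + 2 = 2.
Step 2. [(x - 7) + 2 = 2] 2 comes off first (subtract 2) ⇒ sub: x - 7 = 0.
Step 3. [x - 7 = 0] -7 is outermost — add 7 both sides ⇒ sub: x = 7.

Answer: x ∈ {7}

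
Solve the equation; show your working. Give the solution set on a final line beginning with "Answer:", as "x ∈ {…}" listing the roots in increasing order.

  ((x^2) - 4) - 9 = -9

Step 1. [((x^2) - 4) - 9 = -9] peel the -9: add 9 from each side, so sub: (x^2) - 4 = 0.
Step 2. [(x^2) - 4 = 0] 4 comes off first (add 4) ⇒ sub: x^2 = 4.
Step 3. [x^2 = 4] √ both sides: 4 ≥ 0 gives two branches ⇒ sqrt: x = 2 or -2.

Answer: x ∈ {-2, 2}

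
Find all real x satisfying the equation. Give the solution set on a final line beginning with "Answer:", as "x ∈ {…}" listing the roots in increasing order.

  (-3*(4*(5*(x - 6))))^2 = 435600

Step 1. [(-3*(4*(5*(x - 6))))^2 = 435600] LHS squared, RHS 435600 ≥ 0: apply √ (±) ⇒ sqrt: -3*(4*(5*(x - 6))) = 660 or -660.
Step 2. [-3*(4*(5*(x - 6))) = 660 or -660] -3·(inner) — divide through by -3, so div: 4*(5*(x - 6)) = -220 or 220.
Step 3. [4*(5*(x - 6)) = -220 or 220] 4 out front; divide by 4, so div: 5*(x - 6) = -55 or 55.
Step 4. [5*(x - 6) = -55 or 55] 5 out front; divide by 5. So div: x - 6 = -11 or 11.
Step 5. [x - 6 = -11 or 11] 6 comes off first (add 6) ⇒ sub: x = -5 or 17.

Answer: x ∈ {-5, 17}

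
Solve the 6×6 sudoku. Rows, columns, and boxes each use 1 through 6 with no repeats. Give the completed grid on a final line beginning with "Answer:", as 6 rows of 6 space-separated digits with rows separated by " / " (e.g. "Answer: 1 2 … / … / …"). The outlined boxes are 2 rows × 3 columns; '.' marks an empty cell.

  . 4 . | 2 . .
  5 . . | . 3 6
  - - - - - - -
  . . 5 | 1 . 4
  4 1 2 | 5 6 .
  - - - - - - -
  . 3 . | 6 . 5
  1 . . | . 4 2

Step 1. [r1c3∈{1,3,6}] in col 3, 3 fits only at r1c3. So r1c3=3.
Step 2. [r3c2∈{6}] r3c2 has the single candidate 6 ⇒ r3c2=6.
Step 3. [r1c6∈{1}] r1c6's peers cover all but 1. So r1c6=1.
Step 4. [r6c3∈{6}] r6c3 has the single candidate 6 ⇒ r6c3=6.
Step 5. [r2c4∈{4}] r2c4 is down to just 4, so r2c4=4.
Step 6. [r5c3∈{4}] r5c3 has the single candidate 4. So r5c3=4.
Step 7. [r6c4∈{3}] nothing but 3 survives at r6c4. So r6c4=3.
Step 8. [r2c3∈{1}] r2c3 is down to just 1. So r2c3=1.
Step 9. [r6c2∈{5}] r6c2 has the single candidate 5, so r6c2=5.
Step 10. [r3c5∈{2}] r3c5's peers cover all but 2. So r3c5=2.
Step 11. [r3c1∈{3}] r3c1 is down to just 3. So r3c1=3.
Step 12. [r5c1∈{2}] only 2 remains possible at r5c1 ⇒ r5c1=2.
Step 13. [r4c6∈{3}] only 3 remains possible at r4c6. So r4c6=3.
Step 14. [r1c1∈{6}] r1c1 has the single candidate 6 ⇒ r1c1=6.
Step 15. [r5c5∈{1}] only 1 remains possible at r5c5 ⇒ r5c5=1.
Step 16. [r2c2∈{2}] r2c2 is down to just 2 ⇒ r2c2=2.
Step 17. [r1c5∈{5}] r1c5 is down to just 5. So r1c5=5.

Answer: 6 4 3 2 5 1 / 5 2 1 4 3 6 / 3 6 5 1 2 4 / 4 1 2 5 6 3 / 2 3 4 6 1 5 / 1 5 6 3 4 2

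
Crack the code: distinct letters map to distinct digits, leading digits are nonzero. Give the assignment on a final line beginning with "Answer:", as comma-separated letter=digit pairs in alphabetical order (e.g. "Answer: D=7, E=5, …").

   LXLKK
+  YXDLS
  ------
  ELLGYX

Step 1. [col 1: K + S ≡ X (mod 10)] column 1 (K + S ≡ X (mod 10), carry-in 0) doesn't pin S yet; pick S=6 and continue ⇒ S=6.
Step 2. [col 1: K + S ≡ X (mod 10)] several values work for X in column 1 (K + S ≡ X (mod 10), carry-in 0); try X=8, so X=8.
Step 3. [E] adding two 5-digit numbers gives at most 5+1 digits, and here it does — E is that final carry and must be 1. So E=1.
Step 4. [col 1: K + S ≡ X (mod 10)] column 1 reads K+S+carry(0)=X with S=6, X=8; with digits 1,6,8 already taken and all letters distinct, the only value for K is 2. So K=2.
Step 5. [col 2: K + L ≡ Y (mod 10)] no forcing yet in column 2 (carry-in 0); Y=9 is free and consistent — try it. So Y=9.
Step 6. [col 2: K + L ≡ Y (mod 10)] column 2: given K=2, Y=9, carry-in 0, and digits 1,2,6,8,9 already taken and all letters distinct, K+L≡Y (mod 10) forces L=7 ⇒ L=7.
Step 7. [col 3: L + D ≡ G (mod 10)] column 3 reads L+D+carry(0)=G with L=7; with digits 1,2,6,7,8,9 already taken and all letters distinct, the only value for D is 3. So D=3.
Step 8. [col 3: L + D ≡ G (mod 10)] in column 3 we have L+D≡G with carry-in 0; given L=7, D=3 and digits 1,2,3,6,7,8,9 already taken and all letters distinct, that pins G to 0 ⇒ G=0.

Answer: D=3, E=1, G=0, K=2, L=7, S=6, X=8, Y=9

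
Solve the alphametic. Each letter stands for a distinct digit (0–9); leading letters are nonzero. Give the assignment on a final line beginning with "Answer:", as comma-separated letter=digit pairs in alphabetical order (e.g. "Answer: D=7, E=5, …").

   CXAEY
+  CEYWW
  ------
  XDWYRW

Step 1. [X] X is the leading digit of a 6-digit sum of two 5-digit numbers; the final carry is exactly 1, so X=1.
Step 2. [col 1: Y + W ≡ W (mod 10)] column 1: given nothing yet, carry-in 0, and digits 1 already taken and all letters distinct, Y+W≡W (mod 10) forces Y=0 ⇒ Y=0.
Step 3. [col 1: Y + W ≡ W (mod 10)] several values work for W in column 1 (Y + W ≡ W (mod 10), carry-in 0); try W=7 ⇒ W=7.
Step 4. [col 2: E + W ≡ R (mod 10)] column 2 (E + W ≡ R (mod 10), carry-in 0) doesn't pin R yet; pick R=2 and continue. So R=2.
Step 5. [col 2: E + W ≡ R (mod 10)] column 2 reads E+W+carry(0)=R with W=7, R=2; with digits 0,1,2,7 already taken and all letters distinct, the only value for E is 5, so E=5.
Step 6. [col 3: A + Y ≡ Y (mod 10)] from column 3 (Y=0, carry-in 1, digits 0,1,2,5,7 already taken and all letters distinct): A must equal 9, so A=9.
Step 7. [col 5: C + C ≡ D (mod 10)] no forcing yet in column 5 (carry-in 0); C=8 is free and consistent — try it ⇒ C=8.
Step 8. [col 5: C + C ≡ D (mod 10)] from column 5 (C=8, carry-in 0, digits 0,1,2,5,7,8,9 already taken and all letters distinct): D must equal 6, so D=6.

Answer: A=9, C=8, D=6, E=5, R=2, W=7, X=1, Y=0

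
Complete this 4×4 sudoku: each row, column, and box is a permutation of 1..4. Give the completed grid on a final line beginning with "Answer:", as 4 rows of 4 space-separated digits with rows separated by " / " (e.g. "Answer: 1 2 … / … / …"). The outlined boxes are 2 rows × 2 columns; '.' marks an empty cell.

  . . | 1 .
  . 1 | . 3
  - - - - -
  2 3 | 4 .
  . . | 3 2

Step 1. [r2c1∈{4}] r2c1 is down to just 4 ⇒ r2c1=4.
Step 2. [r1c4∈{4}] nothing but 4 survives at r1c4 ⇒ r1c4=4.
Step 3. [r4c2∈{4}] r4c2 has the single candidate 4, so r4c2=4.
Step 4. [r1c2∈{2}] r1c2 is down to just 2. So r1c2=2.
Step 5. [r3c4∈{1}] only 1 remains possible at r3c4, so r3c4=1.
Step 6. [r2c3∈{2}] only 2 remains possible at r2c3 ⇒ r2c3=2.
Step 7. [r4c1∈{1}] r4c1 has the single candidate 1. So r4c1=1.
Step 8. [r1c1∈{3}] r1c1's peers cover all but 3. So r1c1=3.

Answer: 3 2 1 4 / 4 1 2 3 / 2 3 4 1 / 1 4 3 2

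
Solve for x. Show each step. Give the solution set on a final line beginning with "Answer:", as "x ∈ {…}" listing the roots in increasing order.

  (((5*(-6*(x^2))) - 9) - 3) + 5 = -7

Step 1. [(((5*(-6*(x^2))) - 9) - 3) + 5 = -7] peel the +5: subtract 5 from each side ⇒ sub: ((5*(-6*(x^2))) - 9) - 3 = -12.
Step 2. [((5*(-6*(x^2))) - 9) - 3 = -12] add 3: x sits inside (… - 3) ⇒ sub: (5*(-6*(x^2))) - 9 = -9.
Step 3. [(5*(-6*(x^2))) - 9 = -9] -9 is outermost — add 9 both sides. So sub: 5*(-6*(x^2)) = 0.
Step 4. [5*(-6*(x^2)) = 0] leading coefficient 5: divide by 5. So div: -6*(x^2) = 0.
Step 5. [-6*(x^2) = 0] leading coefficient -6: divide by -6. So div: x^2 = 0.
Step 6. [x^2 = 0] LHS squared, RHS 0 ≥ 0: apply √ (±). So sqrt: x = 0.

Answer: x ∈ {0}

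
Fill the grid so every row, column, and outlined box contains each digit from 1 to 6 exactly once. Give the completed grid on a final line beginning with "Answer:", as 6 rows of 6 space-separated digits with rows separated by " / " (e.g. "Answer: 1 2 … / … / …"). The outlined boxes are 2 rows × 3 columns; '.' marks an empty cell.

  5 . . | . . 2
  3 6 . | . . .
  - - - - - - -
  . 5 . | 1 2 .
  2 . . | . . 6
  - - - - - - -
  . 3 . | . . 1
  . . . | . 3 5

Step 1. [r2c6∈{4}] nothing but 4 survives at r2c6. So r2c6=4.
Step 2. [r6c2∈{1,2,4}] across col 2, 2 lands solely at r6c2. So r6c2=2.
Step 3. [r6c1∈{1,4,6}] across col 1, 1 lands solely at r6c1. So r6c1=1.
Step 4. [r3c6∈{3}] r3c6 has the single candidate 3 ⇒ r3c6=3.
Step 5. [r4c3∈{1,3,4}] 3 has one home in row 4: r4c3 ⇒ r4c3=3.
Step 6. [r4c2∈{1,4}] across row 4, 1 lands solely at r4c2, so r4c2=1.
Step 7. [r5c3∈{4,5,6}] in row 5, 5 fits only at r5c3, so r5c3=5.
Step 8. [r5c4∈{2,4,6}] r5c4 is the only open cell in row 5 admitting 2 ⇒ r5c4=2.
Step 9. [r2c4∈{5}] r2c4 is down to just 5, so r2c4=5.
Step 10. [r2c5∈{1}] r2c5 has the single candidate 1, so r2c5=1.
Step 11. [r1c5∈{6}] only 6 remains possible at r1c5, so r1c5=6.
Step 12. [r5c1∈{4,6}] across row 5, 6 lands solely at r5c1 ⇒ r5c1=6.
Step 13. [r6c3∈{4}] r6c3 is down to just 4 ⇒ r6c3=4.
Step 14. [r4c5∈{4,5}] across row 4, 5 lands solely at r4c5. So r4c5=5.
Step 15. [r1c4∈{3}] r1c4 is down to just 3. So r1c4=3.
Step 16. [r1c3∈{1}] nothing but 1 survives at r1c3. So r1c3=1.
Step 17. [r3c1∈{4}] r3c1 has the single candidate 4 ⇒ r3c1=4.
Step 18. [r6c4∈{6}] r6c4 is down to just 6 ⇒ r6c4=6.
Step 19. [r4c4∈{4}] r4c4 is down to just 4, so r4c4=4.
Step 20. [r5c5∈{4}] r5c5's peers cover all but 4. So r5c5=4.
Step 21. [r1c2∈{4}] nothing but 4 survives at r1c2. So r1c2=4.
Step 22. [r2c3∈{2}] r2c3's peers cover all but 2. So r2c3=2.
Step 23. [r3c3∈{6}] r3c3 is down to just 6. So r3c3=6.

Answer: 5 4 1 3 6 2 / 3 6 2 5 1 4 / 4 5 6 1 2 3 / 2 1 3 4 5 6 / 6 3 5 2 4 1 / 1 2 4 6 3 5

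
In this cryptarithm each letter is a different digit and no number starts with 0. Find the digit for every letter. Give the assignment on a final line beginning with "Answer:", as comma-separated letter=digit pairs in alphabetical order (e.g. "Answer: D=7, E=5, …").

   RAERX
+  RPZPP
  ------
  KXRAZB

Step 1. [col 1: X + P ≡ B (mod 10)] P=8 is one option consistent with column 1 (X + P ≡ B (mod 10), carry-in 0) — take it ⇒ P=8.
Step 2. [col 1: X + P ≡ B (mod 10)] B=3 is one option consistent with column 1 (X + P ≡ B (mod 10), carry-in 0) — take it ⇒ B=3.
Step 3. [col 1: X + P ≡ B (mod 10)] in column 1 we have X+P≡B with carry-in 0; given P=8, B=3 and digits 3,8 already taken and all letters distinct, that pins X to 5, so X=5.
Step 4. [K] the sum has 6 digits but both addends have 5; that extra leading digit K is the final carry, namely 1, so K=1.
Step 5. [col 2: R + P ≡ Z (mod 10)] no forcing yet in column 2 (carry-in 1); Z=6 is free and consistent — try it. So Z=6.
Step 6. [col 2: R + P ≡ Z (mod 10)] from column 2 (P=8, Z=6, carry-in 1, digits 1,3,5,6,8 already taken and all letters distinct): R must equal 7 ⇒ R=7.
Step 7. [col 3: E + Z ≡ A (mod 10)] in column 3 we have E+Z≡A with carry-in 1; given Z=6 and digits 1,3,5,6,7,8 already taken and all letters distinct, that pins A to 9. So A=9.
Step 8. [col 3: E + Z ≡ A (mod 10)] column 3: given Z=6, A=9, carry-in 1, and digits 1,3,5,6,7,8,9 already taken and all letters distinct, E+Z≡A (mod 10) forces E=2, so E=2.

Answer: A=9, B=3, E=2, K=1, P=8, R=7, X=5, Z=6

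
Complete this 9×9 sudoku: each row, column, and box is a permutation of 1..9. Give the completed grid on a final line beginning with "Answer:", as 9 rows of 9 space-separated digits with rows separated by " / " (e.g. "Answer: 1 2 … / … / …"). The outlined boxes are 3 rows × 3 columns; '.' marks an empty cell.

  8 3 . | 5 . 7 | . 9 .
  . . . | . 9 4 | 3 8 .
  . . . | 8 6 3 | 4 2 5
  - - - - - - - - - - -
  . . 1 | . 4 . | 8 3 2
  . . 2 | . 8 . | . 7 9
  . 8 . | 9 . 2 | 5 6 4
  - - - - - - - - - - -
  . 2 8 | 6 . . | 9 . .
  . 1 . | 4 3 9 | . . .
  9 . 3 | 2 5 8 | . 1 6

Step 1. [r6c3∈{7}] only 7 remains possible at r6c3 ⇒ r6c3=7.
Step 2. [r2c9∈{1,7}] across box 3, 7 lands solely at r2c9 ⇒ r2c9=7.
Step 3. [r6c5∈{1}] r6c5's peers cover all but 1, so r6c5=1.
Step 4. [r8c8∈{5}] r8c8 has the single candidate 5 ⇒ r8c8=5.
Step 5. [r7c1∈{4,5,7}] in row 7, 5 fits only at r7c1, so r7c1=5.
Step 6. [r4c1∈{6}] r4c1's peers cover all but 6, so r4c1=6.
Step 7. [r8c1∈{7}] only 7 remains possible at r8c1 ⇒ r8c1=7.
Step 8. [r2c2∈{5,6}] 6 has one home in col 2: r2c2, so r2c2=6.
Step 9. [r4c6∈{5}] r4c6 has the single candidate 5, so r4c6=5.
Step 10. [r5c1∈{3,4}] r5c1 is the only open cell in col 1 admitting 4, so r5c1=4.
Step 11. [r1c7∈{1,6}] 6 has one home in row 1: r1c7 ⇒ r1c7=6.
Step 12. [r4c2∈{9}] r4c2 is down to just 9 ⇒ r4c2=9.
Step 13. [r3c1∈{1}] r3c1 is down to just 1. So r3c1=1.
Step 14. [r1c3∈{4}] r1c3 has the single candidate 4. So r1c3=4.
Step 15. [r7c9∈{3}] only 3 remains possible at r7c9, so r7c9=3.
Step 16. [r2c4∈{1}] r2c4 is down to just 1, so r2c4=1.
Step 17. [r5c4∈{3}] r5c4 has the single candidate 3. So r5c4=3.
Step 18. [r4c4∈{7}] r4c4's peers cover all but 7. So r4c4=7.
Step 19. [r3c3∈{9}] r3c3's peers cover all but 9, so r3c3=9.
Step 20. [r8c3∈{6}] nothing but 6 survives at r8c3, so r8c3=6.
Step 21. [r7c5∈{7}] nothing but 7 survives at r7c5 ⇒ r7c5=7.
Step 22. [r8c9∈{8}] nothing but 8 survives at r8c9, so r8c9=8.
Step 23. [r8c7∈{2}] only 2 remains possible at r8c7. So r8c7=2.
Step 24. [r5c2∈{5}] only 5 remains possible at r5c2. So r5c2=5.
Step 25. [r5c6∈{6}] r5c6 has the single candidate 6. So r5c6=6.
Step 26. [r7c8∈{4}] nothing but 4 survives at r7c8 ⇒ r7c8=4.
Step 27. [r2c1∈{2}] r2c1's peers cover all but 2. So r2c1=2.
Step 28. [r6c1∈{3}] only 3 remains possible at r6c1 ⇒ r6c1=3.
Step 29. [r9c7∈{7}] r9c7's peers cover all but 7 ⇒ r9c7=7.
Step 30. [r3c2∈{7}] r3c2 is down to just 7, so r3c2=7.
Step 31. [r1c9∈{1}] nothing but 1 survives at r1c9 ⇒ r1c9=1.
Step 32. [r7c6∈{1}] only 1 remains possible at r7c6. So r7c6=1.
Step 33. [r1c5∈{2}] r1c5's peers cover all but 2 ⇒ r1c5=2.
Step 34. [r9c2∈{4}] only 4 remains possible at r9c2 ⇒ r9c2=4.
Step 35. [r2c3∈{5}] r2c3's peers cover all but 5, so r2c3=5.
Step 36. [r5c7∈{1}] r5c7 has the single candidate 1, so r5c7=1.

Answer: 8 3 4 5 2 7 6 9 1 / 2 6 5 1 9 4 3 8 7 / 1 7 9 8 6 3 4 2 5 / 6 9 1 7 4 5 8 3 2 / 4 5 2 3 8 6 1 7 9 / 3 8 7 9 1 2 5 6 4 / 5 2 8 6 7 1 9 4 3 / 7 1 6 4 3 9 2 5 8 / 9 4 3 2 5 8 7 1 6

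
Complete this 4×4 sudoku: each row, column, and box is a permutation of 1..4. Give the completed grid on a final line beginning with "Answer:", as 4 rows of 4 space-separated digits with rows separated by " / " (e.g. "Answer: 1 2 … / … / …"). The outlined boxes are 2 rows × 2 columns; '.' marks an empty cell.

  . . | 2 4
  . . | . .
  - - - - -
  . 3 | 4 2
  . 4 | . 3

Step 1. [r3c1∈{1}] only 1 remains possible at r3c1 ⇒ r3c1=1.
Step 2. [r2c3∈{1,3}] r2c3 is the only open cell in col 3 admitting 3 ⇒ r2c3=3.
Step 3. [r2c2∈{1,2}] in col 2, 2 fits only at r2c2, so r2c2=2.
Step 4. [r2c4∈{1}] only 1 remains possible at r2c4, so r2c4=1.
Step 5. [r2c1∈{4}] only 4 remains possible at r2c1 ⇒ r2c1=4.
Step 6. [r1c2∈{1}] nothing but 1 survives at r1c2, so r1c2=1.
Step 7. [r1c1∈{3}] nothing but 3 survives at r1c1 ⇒ r1c1=3.
Step 8. [r4c1∈{2}] r4c1 is down to just 2 ⇒ r4c1=2.
Step 9. [r4c3∈{1}] r4c3's peers cover all but 1 ⇒ r4c3=1.

Answer: 3 1 2 4 / 4 2 3 1 / 1 3 4 2 / 2 4 1 3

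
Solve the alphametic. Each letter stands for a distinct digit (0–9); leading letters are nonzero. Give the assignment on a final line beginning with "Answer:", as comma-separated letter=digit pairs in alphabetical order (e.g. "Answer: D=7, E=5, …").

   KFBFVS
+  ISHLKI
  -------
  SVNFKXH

Step 1. [col 1: S + I ≡ H (mod 10)] H=7 is one option consistent with column 1 (S + I ≡ H (mod 10), carry-in 0) — take it. So H=7.
Step 2. [col 1: S + I ≡ H (mod 10)] no forcing yet in column 1 (carry-in 0); S=1 is free and consistent — try it ⇒ S=1.
Step 3. [col 1: S + I ≡ H (mod 10)] in column 1 we have S+I≡H with carry-in 0; given S=1, H=7 and digits 1,7 already taken and all letters distinct, that pins I to 6. So I=6.
Step 4. [col 2: V + K ≡ X (mod 10)] column 2 (V + K ≡ X (mod 10), carry-in 0) doesn't pin X yet; pick X=4 and continue. So X=4.
Step 5. [col 2: V + K ≡ X (mod 10)] column 2 (V + K ≡ X (mod 10), carry-in 0) doesn't pin K yet; pick K=9 and continue, so K=9.
Step 6. [col 2: V + K ≡ X (mod 10)] in column 2 we have V+K≡X with carry-in 0; given K=9, X=4 and digits 1,4,6,7,9 already taken and all letters distinct, that pins V to 5. So V=5.
Step 7. [col 3: F + L ≡ K (mod 10)] column 3 (F + L ≡ K (mod 10), carry-in 1) doesn't pin F yet; pick F=0 and continue. So F=0.
Step 8. [col 3: F + L ≡ K (mod 10)] column 3: given F=0, K=9, carry-in 1, and digits 0,1,4,5,6,7,9 already taken and all letters distinct, F+L≡K (mod 10) forces L=8, so L=8.
Step 9. [col 4: B + H ≡ F (mod 10)] column 4: given H=7, F=0, carry-in 0, and digits 0,1,4,5,6,7,8,9 already taken and all letters distinct, B+H≡F (mod 10) forces B=3 ⇒ B=3.
Step 10. [col 5: F + S ≡ N (mod 10)] column 5 reads F+S+carry(1)=N with F=0, S=1; with digits 0,1,3,4,5,6,7,8,9 already taken and all letters distinct, the only value for N is 2, so N=2.

Answer: B=3, F=0, H=7, I=6, K=9, L=8, N=2, S=1, V=5, X=4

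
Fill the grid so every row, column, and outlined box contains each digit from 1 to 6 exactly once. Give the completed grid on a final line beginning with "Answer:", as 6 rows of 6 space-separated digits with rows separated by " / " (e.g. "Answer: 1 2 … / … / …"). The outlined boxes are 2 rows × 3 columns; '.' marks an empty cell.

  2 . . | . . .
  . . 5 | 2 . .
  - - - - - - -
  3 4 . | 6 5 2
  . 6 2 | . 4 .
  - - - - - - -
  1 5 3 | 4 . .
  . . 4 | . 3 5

Step 1. [r1c3∈{1,6}] col 3 places 6 nowhere but r1c3. So r1c3=6.
Step 2. [r1c5∈{1}] nothing but 1 survives at r1c5, so r1c5=1.
Step 3. [r1c2∈{3}] only 3 remains possible at r1c2. So r1c2=3.
Step 4. [r2c6∈{3,4,6}] r2c6 is the only open cell in row 2 admitting 3. So r2c6=3.
Step 5. [r5c5∈{2,6}] r5c5 is the only open cell in row 5 admitting 2. So r5c5=2.
Step 6. [r4c4∈{1,3}] in row 4, 3 fits only at r4c4. So r4c4=3.
Step 7. [r4c6∈{1}] only 1 remains possible at r4c6. So r4c6=1.
Step 8. [r2c2∈{1}] r2c2 is down to just 1 ⇒ r2c2=1.
Step 9. [r6c4∈{1}] r6c4's peers cover all but 1. So r6c4=1.
Step 10. [r3c3∈{1}] r3c3's peers cover all but 1. So r3c3=1.
Step 11. [r6c2∈{2}] only 2 remains possible at r6c2 ⇒ r6c2=2.
Step 12. [r6c1∈{6}] nothing but 6 survives at r6c1 ⇒ r6c1=6.
Step 13. [r1c6∈{4}] nothing but 4 survives at r1c6. So r1c6=4.
Step 14. [r4c1∈{5}] r4c1's peers cover all but 5, so r4c1=5.
Step 15. [r5c6∈{6}] r5c6's peers cover all but 6, so r5c6=6.
Step 16. [r1c4∈{5}] only 5 remains possible at r1c4. So r1c4=5.
Step 17. [r2c1∈{4}] r2c1 has the single candidate 4. So r2c1=4.
Step 18. [r2c5∈{6}] r2c5 has the single candidate 6, so r2c5=6.

Answer: 2 3 6 5 1 4 / 4 1 5 2 6 3 / 3 4 1 6 5 2 / 5 6 2 3 4 1 / 1 5 3 4 2 6 / 6 2 4 1 3 5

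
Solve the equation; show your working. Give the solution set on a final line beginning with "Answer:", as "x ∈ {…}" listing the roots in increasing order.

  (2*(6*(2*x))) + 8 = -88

Step 1. [(2*(6*(2*x))) + 8 = -88] 2 divides every term; factor it out ⇒ factor: (6*(2*x)) + 4 = -44.
Step 2. [(6*(2*x)) + 4 = -44] 4 comes off first (subtract 4) ⇒ sub: 6*(2*x) = -48.
Step 3. [6*(2*x) = -48] LHS = 6·(…); ÷6 both sides, so div: 2*x = -8.
Step 4. [2*x = -8] LHS = 2·(…); ÷2 both sides. So div: x = -4.

Answer: x ∈ {-4}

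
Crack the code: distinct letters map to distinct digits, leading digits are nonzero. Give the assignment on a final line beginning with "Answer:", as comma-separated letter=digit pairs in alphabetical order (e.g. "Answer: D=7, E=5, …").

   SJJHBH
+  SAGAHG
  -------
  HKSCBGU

Step 1. [col 1: H + G ≡ U (mod 10)] U=5 is one option consistent with column 1 (H + G ≡ U (mod 10), carry-in 0) — take it, so U=5.
Step 2. [col 1: H + G ≡ U (mod 10)] no forcing yet in column 1 (carry-in 0); H=1 is free and consistent — try it, so H=1.
Step 3. [col 1: H + G ≡ U (mod 10)] column 1 reads H+G+carry(0)=U with H=1, U=5; with digits 1,5 already taken and all letters distinct, the only value for G is 4, so G=4.
Step 4. [col 2: B + H ≡ G (mod 10)] from column 2 (H=1, G=4, carry-in 0, digits 1,4,5 already taken and all letters distinct): B must equal 3. So B=3.
Step 5. [col 3: H + A ≡ B (mod 10)] column 3: given H=1, B=3, carry-in 0, and digits 1,3,4,5 already taken and all letters distinct, H+A≡B (mod 10) forces A=2. So A=2.
Step 6. [col 4: J + G ≡ C (mod 10)] column 4: given G=4, carry-in 0, and digits 1,2,3,4,5 already taken and all letters distinct, J+G≡C (mod 10) forces C=0. So C=0.
Step 7. [col 4: J + G ≡ C (mod 10)] column 4 reads J+G+carry(0)=C with G=4, C=0; with digits 0,1,2,3,4,5 already taken and all letters distinct, the only value for J is 6. So J=6.
Step 8. [col 5: J + A ≡ S (mod 10)] column 5: given J=6, A=2, carry-in 1, and digits 0,1,2,3,4,5,6 already taken and all letters distinct, J+A≡S (mod 10) forces S=9. So S=9.
Step 9. [col 6: S + S ≡ K (mod 10)] column 6: given S=9, carry-in 0, and digits 0,1,2,3,4,5,6,9 already taken and all letters distinct, S+S≡K (mod 10) forces K=8. So K=8.

Answer: A=2, B=3, C=0, G=4, H=1, J=6, K=8, S=9, U=5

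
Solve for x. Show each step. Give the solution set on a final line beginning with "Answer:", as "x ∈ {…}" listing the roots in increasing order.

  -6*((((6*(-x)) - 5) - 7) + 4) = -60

Step 1. [-6*((((6*(-x)) - 5) - 7) + 4) = -60] LHS = -6·(…); ÷-6 both sides ⇒ div: (((6*(-x)) - 5) - 7) + 4 = 10.
Step 2. [(((6*(-x)) - 5) - 7) + 4 = 10] subtract 4: x sits inside (… + 4). So sub: ((6*(-x)) - 5) - 7 = 6.
Step 3. [((6*(-x)) - 5) - 7 = 6] the outer -7 inverts by adding 7, so sub: (6*(-x)) - 5 = 13.
Step 4. [(6*(-x)) - 5 = 13] the outer -5 inverts by adding 5, so sub: 6*(-x) = 18.
Step 5. [6*(-x) = 18] LHS = 6·(…); ÷6 both sides ⇒ div: -x = 3.
Step 6. [-x = 3] flip signs both sides. So neg: x = -3.

Answer: x ∈ {-3}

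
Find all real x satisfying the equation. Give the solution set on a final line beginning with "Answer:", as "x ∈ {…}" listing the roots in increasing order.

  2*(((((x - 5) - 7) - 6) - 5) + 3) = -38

Step 1. [2*(((((x - 5) - 7) - 6) - 5) + 3) = -38] 2 out front; divide by 2. So div: ((((x - 5) - 7) - 6) - 5) + 3 = -19.
Step 2. [((((x - 5) - 7) - 6) - 5) + 3 = -19] +3 is outermost — subtract 3 both sides, so sub: (((x - 5) - 7) - 6) - 5 = -22.
Step 3. [(((x - 5) - 7) - 6) - 5 = -22] -5 is outermost — add 5 both sides. So sub: ((x - 5) - 7) - 6 = -17.
Step 4. [((x - 5) - 7) - 6 = -17] -6 is outermost — add 6 both sides ⇒ sub: (x - 5) - 7 = -11.
Step 5. [(x - 5) - 7 = -11] add 7: x sits inside (… - 7) ⇒ sub: x - 5 = -4.
Step 6. [x - 5 = -4] peel the -5: add 5 from each side ⇒ sub: x = 1.

Answer: x ∈ {1}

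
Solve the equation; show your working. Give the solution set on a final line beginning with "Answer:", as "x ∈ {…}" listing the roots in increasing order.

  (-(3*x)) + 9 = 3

Step 1. [(-(3*x)) + 9 = 3] subtract 9: x sits inside (… + 9) ⇒ sub: -(3*x) = -6.
Step 2. [-(3*x) = -6] flip signs both sides, so neg: 3*x = 6.
Step 3. [3*x = 6] 3 out front; divide by 3. So div: x = 2.

Answer: x ∈ {2}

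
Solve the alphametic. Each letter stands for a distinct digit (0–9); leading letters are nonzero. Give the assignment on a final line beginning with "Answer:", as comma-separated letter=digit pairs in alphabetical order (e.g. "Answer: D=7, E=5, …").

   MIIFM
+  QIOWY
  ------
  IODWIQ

Step 1. [col 1: M + Y ≡ Q (mod 10)] M=6 is one option consistent with column 1 (M + Y ≡ Q (mod 10), carry-in 0) — take it. So M=6.
Step 2. [I] I is the leading digit of a 6-digit sum of two 5-digit numbers; the final carry is exactly 1. So I=1.
Step 3. [col 1: M + Y ≡ Q (mod 10)] several values work for Y in column 1 (M + Y ≡ Q (mod 10), carry-in 0); try Y=3 ⇒ Y=3.
Step 4. [col 1: M + Y ≡ Q (mod 10)] column 1: given M=6, Y=3, carry-in 0, and digits 1,3,6 already taken and all letters distinct, M+Y≡Q (mod 10) forces Q=9. So Q=9.
Step 5. [col 2: F + W ≡ I (mod 10)] no forcing yet in column 2 (carry-in 0); F=4 is free and consistent — try it ⇒ F=4.
Step 6. [col 2: F + W ≡ I (mod 10)] from column 2 (F=4, I=1, carry-in 0, digits 1,3,4,6,9 already taken and all letters distinct): W must equal 7. So W=7.
Step 7. [col 3: I + O ≡ W (mod 10)] in column 3 we have I+O≡W with carry-in 1; given I=1, W=7 and digits 1,3,4,6,7,9 already taken and all letters distinct, that pins O to 5, so O=5.
Step 8. [col 4: I + I ≡ D (mod 10)] column 4 reads I+I+carry(0)=D with I=1; with digits 1,3,4,5,6,7,9 already taken and all letters distinct, the only value for D is 2. So D=2.

Answer: D=2, F=4, I=1, M=6, O=5, Q=9, W=7, Y=3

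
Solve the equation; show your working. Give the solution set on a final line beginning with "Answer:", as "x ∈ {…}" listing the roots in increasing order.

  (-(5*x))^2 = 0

Step 1. [(-(5*x))^2 = 0] √ both sides: 0 ≥ 0 gives two branches ⇒ sqrt: -(5*x) = 0.
Step 2. [-(5*x) = 0] flip signs both sides. So neg: 5*x = 0.
Step 3. [5*x = 0] 5·(inner) — divide through by 5 ⇒ div: x = 0.

Answer: x ∈ {0}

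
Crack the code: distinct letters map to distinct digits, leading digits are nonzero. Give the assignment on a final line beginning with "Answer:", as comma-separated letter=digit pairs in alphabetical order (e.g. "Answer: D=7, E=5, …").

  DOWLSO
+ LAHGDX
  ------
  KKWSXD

Step 1. [col 1: O + X ≡ D (mod 10)] column 1 (O + X ≡ D (mod 10), carry-in 0) doesn't pin D yet; pick D=2 and continue, so D=2.
Step 2. [col 1: O + X ≡ D (mod 10)] no forcing yet in column 1 (carry-in 0); O=3 is free and consistent — try it, so O=3.
Step 3. [col 1: O + X ≡ D (mod 10)] in column 1 we have O+X≡D with carry-in 0; given O=3, D=2 and digits 2,3 already taken and all letters distinct, that pins X to 9, so X=9.
Step 4. [col 2: S + D ≡ X (mod 10)] from column 2 (D=2, X=9, carry-in 1, digits 2,3,9 already taken and all letters distinct): S must equal 6 ⇒ S=6.
Step 5. [col 3: L + G ≡ S (mod 10)] no forcing yet in column 3 (carry-in 0); L=5 is free and consistent — try it, so L=5.
Step 6. [col 3: L + G ≡ S (mod 10)] from column 3 (L=5, S=6, carry-in 0, digits 2,3,5,6,9 already taken and all letters distinct): G must equal 1, so G=1.
Step 7. [col 4: W + H ≡ W (mod 10)] from column 4 (nothing yet, carry-in 0, digits 1,2,3,5,6,9 already taken and all letters distinct): H must equal 0, so H=0.
Step 8. [col 4: W + H ≡ W (mod 10)] no forcing yet in column 4 (carry-in 0); W=8 is free and consistent — try it, so W=8.
Step 9. [col 5: O + A ≡ K (mod 10)] from column 5 (O=3, carry-in 0, digits 0,1,2,3,5,6,8,9 already taken and all letters distinct): K must equal 7. So K=7.
Step 10. [col 5: O + A ≡ K (mod 10)] column 5: given O=3, K=7, carry-in 0, and digits 0,1,2,3,5,6,7,8,9 already taken and all letters distinct, O+A≡K (mod 10) forces A=4. So A=4.

Answer: A=4, D=2, G=1, H=0, K=7, L=5, O=3, S=6, W=8, X=9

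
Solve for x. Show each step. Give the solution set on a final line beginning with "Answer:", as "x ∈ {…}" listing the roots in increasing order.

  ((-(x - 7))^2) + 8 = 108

Step 1. [((-(x - 7))^2) + 8 = 108] +8 is outermost — subtract 8 both sides. So sub: (-(x - 7))^2 = 100.
Step 2. [(-(x - 7))^2 = 100] LHS squared, RHS 100 ≥ 0: apply √ (±) ⇒ sqrt: -(x - 7) = 10 or -10.
Step 3. [-(x - 7) = 10 or -10] flip signs both sides. So neg: x - 7 = -10 or 10.
Step 4. [x - 7 = -10 or 10] peel the -7: add 7 from each side. So sub: x = -3 or 17.

Answer: x ∈ {-3, 17}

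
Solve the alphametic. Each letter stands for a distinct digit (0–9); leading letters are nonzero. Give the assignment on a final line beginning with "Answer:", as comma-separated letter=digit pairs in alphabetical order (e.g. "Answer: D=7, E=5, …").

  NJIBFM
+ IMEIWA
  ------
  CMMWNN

Step 1. [col 1: M + A ≡ N (mod 10)] several values work for M in column 1 (M + A ≡ N (mod 10), carry-in 0); try M=5. So M=5.
Step 2. [col 1: M + A ≡ N (mod 10)] no forcing yet in column 1 (carry-in 0); N=6 is free and consistent — try it ⇒ N=6.
Step 3. [col 1: M + A ≡ N (mod 10)] column 1: given M=5, N=6, carry-in 0, and digits 5,6 already taken and all letters distinct, M+A≡N (mod 10) forces A=1 ⇒ A=1.
Step 4. [col 2: F + W ≡ N (mod 10)] F=9 is one option consistent with column 2 (F + W ≡ N (mod 10), carry-in 0) — take it. So F=9.
Step 5. [col 2: F + W ≡ N (mod 10)] from column 2 (F=9, N=6, carry-in 0, digits 1,5,6,9 already taken and all letters distinct): W must equal 7, so W=7.
Step 6. [col 3: B + I ≡ W (mod 10)] no forcing yet in column 3 (carry-in 1); B=4 is free and consistent — try it ⇒ B=4.
Step 7. [col 3: B + I ≡ W (mod 10)] column 3 reads B+I+carry(1)=W with B=4, W=7; with digits 1,4,5,6,7,9 already taken and all letters distinct, the only value for I is 2 ⇒ I=2.
Step 8. [col 4: I + E ≡ M (mod 10)] from column 4 (I=2, M=5, carry-in 0, digits 1,2,4,5,6,7,9 already taken and all letters distinct): E must equal 3. So E=3.
Step 9. [col 5: J + M ≡ M (mod 10)] in column 5 we have J+M≡M with carry-in 0; given M=5 and digits 1,2,3,4,5,6,7,9 already taken and all letters distinct, that pins J to 0, so J=0.
Step 10. [col 6: N + I ≡ C (mod 10)] from column 6 (N=6, I=2, carry-in 0, digits 0,1,2,3,4,5,6,7,9 already taken and all letters distinct): C must equal 8. So C=8.

Answer: A=1, B=4, C=8, E=3, F=9, I=2, J=0, M=5, N=6, W=7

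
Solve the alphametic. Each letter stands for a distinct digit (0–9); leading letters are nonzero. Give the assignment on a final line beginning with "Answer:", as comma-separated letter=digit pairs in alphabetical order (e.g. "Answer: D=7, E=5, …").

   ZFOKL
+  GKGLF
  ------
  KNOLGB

Step 1. [K] adding two 5-digit numbers gives at most 5+1 digits, and here it does — K is that final carry and must be 1 ⇒ K=1.
Step 2. [col 1: L + F ≡ B (mod 10)] several values work for B in column 1 (L + F ≡ B (mod 10), carry-in 0); try B=3. So B=3.
Step 3. [col 1: L + F ≡ B (mod 10)] F=6 is one option consistent with column 1 (L + F ≡ B (mod 10), carry-in 0) — take it, so F=6.
Step 4. [col 1: L + F ≡ B (mod 10)] column 1: given F=6, B=3, carry-in 0, and digits 1,3,6 already taken and all letters distinct, L+F≡B (mod 10) forces L=7. So L=7.
Step 5. [col 2: K + L ≡ G (mod 10)] column 2 reads K+L+carry(1)=G with K=1, L=7; with digits 1,3,6,7 already taken and all letters distinct, the only value for G is 9 ⇒ G=9.
Step 6. [col 3: O + G ≡ L (mod 10)] from column 3 (G=9, L=7, carry-in 0, digits 1,3,6,7,9 already taken and all letters distinct): O must equal 8. So O=8.
Step 7. [col 5: Z + G ≡ N (mod 10)] in column 5 we have Z+G≡N with carry-in 0; given G=9 and digits 1,3,6,7,8,9 already taken and all letters distinct, that pins N to 4 ⇒ N=4.
Step 8. [col 5: Z + G ≡ N (mod 10)] from column 5 (G=9, N=4, carry-in 0, digits 1,3,4,6,7,8,9 already taken and all letters distinct): Z must equal 5, so Z=5.

Answer: B=3, F=6, G=9, K=1, L=7, N=4, O=8, Z=5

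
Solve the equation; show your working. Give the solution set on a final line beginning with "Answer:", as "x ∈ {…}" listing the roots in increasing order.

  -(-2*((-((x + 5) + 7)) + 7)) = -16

Step 1. [-(-2*((-((x + 5) + 7)) + 7)) = -16] leading − — multiply by −1, so neg: -2*((-((x + 5) + 7)) + 7) = 16.
Step 2. [-2*((-((x + 5) + 7)) + 7) = 16] -2·(inner) — divide through by -2 ⇒ div: (-((x + 5) + 7)) + 7 = -8.
Step 3. [(-((x + 5) + 7)) + 7 = -8] +7 is outermost — subtract 7 both sides. So sub: -((x + 5) + 7) = -15.
Step 4. [-((x + 5) + 7) = -15] LHS negated; negate both sides. So neg: (x + 5) + 7 = 15.
Step 5. [(x + 5) + 7 = 15] 7 comes off first (subtract 7), so sub: x + 5 = 8.
Step 6. [x + 5 = 8] 5 comes off first (subtract 5) ⇒ sub: x = 3.

Answer: x ∈ {3}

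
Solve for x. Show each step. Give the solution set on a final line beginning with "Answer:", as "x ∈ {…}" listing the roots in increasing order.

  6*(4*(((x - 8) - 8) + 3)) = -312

Step 1. [6*(4*(((x - 8) - 8) + 3)) = -312] leading coefficient 6: divide by 6 ⇒ div: 4*(((x - 8) - 8) + 3) = -52.
Step 2. [4*(((x - 8) - 8) + 3) = -52] 4·(inner) — divide through by 4, so div: ((x - 8) - 8) + 3 = -13.
Step 3. [((x - 8) - 8) + 3 = -13] peel the +3: subtract 3 from each side. So sub: (x - 8) - 8 = -16.
Step 4. [(x - 8) - 8 = -16] peel the -8: add 8 from each side. So sub: x - 8 = -8.
Step 5. [x - 8 = -8] peel the -8: add 8 from each side. So sub: x = 0.

Answer: x ∈ {0}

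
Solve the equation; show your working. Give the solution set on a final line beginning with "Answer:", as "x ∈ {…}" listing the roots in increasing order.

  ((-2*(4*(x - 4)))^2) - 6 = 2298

Step 1. [((-2*(4*(x - 4)))^2) - 6 = 2298] 6 comes off first (add 6). So sub: (-2*(4*(x - 4)))^2 = 2304.
Step 2. [(-2*(4*(x - 4)))^2 = 2304] LHS squared, RHS 2304 ≥ 0: apply √ (±) ⇒ sqrt: -2*(4*(x - 4)) = 48 or -48.
Step 3. [-2*(4*(x - 4)) = 48 or -48] -2·(inner) — divide through by -2, so div: 4*(x - 4) = -24 or 24.
Step 4. [4*(x - 4) = -24 or 24] 4·(inner) — divide through by 4. So div: x - 4 = -6 or 6.
Step 5. [x - 4 = -6 or 6] add 4: x sits inside (… - 4), so sub: x = -2 or 10.

Answer: x ∈ {-2, 10}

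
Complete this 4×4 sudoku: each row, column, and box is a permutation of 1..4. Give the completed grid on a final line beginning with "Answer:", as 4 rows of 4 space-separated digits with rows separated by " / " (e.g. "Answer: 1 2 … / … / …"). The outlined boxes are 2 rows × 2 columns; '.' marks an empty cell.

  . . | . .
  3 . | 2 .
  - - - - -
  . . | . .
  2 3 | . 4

Step 1. [r2c2∈{1,4}] in row 2, 4 fits only at r2c2, so r2c2=4.
Step 2. [r3c2∈{1}] r3c2 is down to just 1, so r3c2=1.
Step 3. [r3c3∈{3}] r3c3 has the single candidate 3. So r3c3=3.
Step 4. [r2c4∈{1}] r2c4 has the single candidate 1 ⇒ r2c4=1.
Step 5. [r1c2∈{2}] r1c2 has the single candidate 2, so r1c2=2.
Step 6. [r1c3∈{4}] only 4 remains possible at r1c3 ⇒ r1c3=4.
Step 7. [r3c4∈{2}] r3c4 has the single candidate 2, so r3c4=2.
Step 8. [r4c3∈{1}] r4c3's peers cover all but 1 ⇒ r4c3=1.
Step 9. [r3c1∈{4}] r3c1 is down to just 4. So r3c1=4.
Step 10. [r1c4∈{3}] nothing but 3 survives at r1c4, so r1c4=3.
Step 11. [r1c1∈{1}] nothing but 1 survives at r1c1, so r1c1=1.

Answer: 1 2 4 3 / 3 4 2 1 / 4 1 3 2 / 2 3 1 4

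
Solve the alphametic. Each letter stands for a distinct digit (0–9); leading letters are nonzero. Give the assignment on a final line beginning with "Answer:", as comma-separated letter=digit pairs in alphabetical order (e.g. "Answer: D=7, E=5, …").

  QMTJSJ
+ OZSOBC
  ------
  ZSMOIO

Step 1. [col 1: J + C ≡ O (mod 10)] O=5 is one option consistent with column 1 (J + C ≡ O (mod 10), carry-in 0) — take it ⇒ O=5.
Step 2. [col 1: J + C ≡ O (mod 10)] several values work for J in column 1 (J + C ≡ O (mod 10), carry-in 0); try J=9 ⇒ J=9.
Step 3. [col 1: J + C ≡ O (mod 10)] column 1: given J=9, O=5, carry-in 0, and digits 5,9 already taken and all letters distinct, J+C≡O (mod 10) forces C=6, so C=6.
Step 4. [col 2: S + B ≡ I (mod 10)] I=3 is one option consistent with column 2 (S + B ≡ I (mod 10), carry-in 1) — take it. So I=3.
Step 5. [col 2: S + B ≡ I (mod 10)] column 2 (S + B ≡ I (mod 10), carry-in 1) doesn't pin B yet; pick B=4 and continue. So B=4.
Step 6. [col 2: S + B ≡ I (mod 10)] column 2: given B=4, I=3, carry-in 1, and digits 3,4,5,6,9 already taken and all letters distinct, S+B≡I (mod 10) forces S=8. So S=8.
Step 7. [col 4: T + S ≡ M (mod 10)] several values work for T in column 4 (T + S ≡ M (mod 10), carry-in 1); try T=1, so T=1.
Step 8. [col 4: T + S ≡ M (mod 10)] in column 4 we have T+S≡M with carry-in 1; given T=1, S=8 and digits 1,3,4,5,6,8,9 already taken and all letters distinct, that pins M to 0 ⇒ M=0.
Step 9. [col 5: M + Z ≡ S (mod 10)] column 5: given M=0, S=8, carry-in 1, and digits 0,1,3,4,5,6,8,9 already taken and all letters distinct, M+Z≡S (mod 10) forces Z=7 ⇒ Z=7.
Step 10. [col 6: Q + O ≡ Z (mod 10)] in column 6 we have Q+O≡Z with carry-in 0; given O=5, Z=7 and digits 0,1,3,4,5,6,7,8,9 already taken and all letters distinct, that pins Q to 2, so Q=2.

Answer: B=4, C=6, I=3, J=9, M=0, O=5, Q=2, S=8, T=1, Z=7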